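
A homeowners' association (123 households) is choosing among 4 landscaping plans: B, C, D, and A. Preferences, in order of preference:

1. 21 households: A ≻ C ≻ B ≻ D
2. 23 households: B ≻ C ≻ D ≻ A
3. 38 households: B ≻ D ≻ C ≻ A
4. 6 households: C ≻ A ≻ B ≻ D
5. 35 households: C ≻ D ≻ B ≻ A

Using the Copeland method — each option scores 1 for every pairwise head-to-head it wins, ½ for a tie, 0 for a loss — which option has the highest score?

C

B: beats D and A; loses to C → score 2.
C: beats B, D, and A → score 3.
D: beats A; loses to B and C → score 1.
A: loses to B, C, and D → score 0.
C has the best pairwise record.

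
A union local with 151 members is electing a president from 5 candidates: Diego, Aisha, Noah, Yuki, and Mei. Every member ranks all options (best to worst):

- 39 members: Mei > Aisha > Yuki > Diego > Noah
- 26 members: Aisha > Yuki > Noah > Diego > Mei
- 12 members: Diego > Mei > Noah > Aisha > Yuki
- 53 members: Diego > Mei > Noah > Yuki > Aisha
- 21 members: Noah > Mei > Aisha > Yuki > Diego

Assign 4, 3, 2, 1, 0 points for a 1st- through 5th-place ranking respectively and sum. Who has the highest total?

Diego: 39·1 + 26·1 + 12·4 + 53·4 + 21·0 = 325
Aisha: 39·3 + 26·4 + 12·1 + 53·0 + 21·2 = 275
Noah: 39·0 + 26·2 + 12·2 + 53·2 + 21·4 = 266
Yuki: 39·2 + 26·3 + 12·0 + 53·1 + 21·1 = 230
Mei: 39·4 + 26·0 + 12·3 + 53·3 + 21·3 = 414
Mei has the highest Borda score (414).

Mei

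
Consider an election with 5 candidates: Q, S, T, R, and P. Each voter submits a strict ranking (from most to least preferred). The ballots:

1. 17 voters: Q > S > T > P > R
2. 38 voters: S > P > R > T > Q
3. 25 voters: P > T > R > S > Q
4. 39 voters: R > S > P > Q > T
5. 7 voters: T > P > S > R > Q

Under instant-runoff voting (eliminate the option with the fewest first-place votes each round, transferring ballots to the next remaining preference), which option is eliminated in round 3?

Round 1: Q 17, S 38, T 7, R 39, P 25. Eliminate T.
Round 2: Q 17, S 38, R 39, P 32. Eliminate Q.
Round 3: S 55, R 39, P 32. Eliminate P.

P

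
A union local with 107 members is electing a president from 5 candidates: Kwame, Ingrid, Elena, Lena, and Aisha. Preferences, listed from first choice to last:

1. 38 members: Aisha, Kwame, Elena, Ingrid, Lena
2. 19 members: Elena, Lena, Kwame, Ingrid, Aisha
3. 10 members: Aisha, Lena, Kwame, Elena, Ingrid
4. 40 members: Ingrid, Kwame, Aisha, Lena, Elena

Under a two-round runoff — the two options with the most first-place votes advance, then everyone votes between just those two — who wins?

Ingrid

Round 1 first-place votes: Kwame 0, Ingrid 40, Elena 19, Lena 0, Aisha 48.
Aisha and Ingrid advance.
Runoff: Aisha is preferred to Ingrid by 48 voters; Ingrid by 59.
Ingrid wins the runoff.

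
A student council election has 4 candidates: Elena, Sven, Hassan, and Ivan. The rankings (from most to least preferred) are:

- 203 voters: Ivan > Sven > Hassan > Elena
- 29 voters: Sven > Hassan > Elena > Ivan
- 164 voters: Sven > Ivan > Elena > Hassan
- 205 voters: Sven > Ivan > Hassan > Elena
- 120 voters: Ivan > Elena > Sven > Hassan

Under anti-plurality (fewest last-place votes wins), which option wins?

Sven

Last-place votes: Elena 408, Sven 0, Hassan 284, Ivan 29.
Sven is ranked last by the fewest voters, so Sven wins.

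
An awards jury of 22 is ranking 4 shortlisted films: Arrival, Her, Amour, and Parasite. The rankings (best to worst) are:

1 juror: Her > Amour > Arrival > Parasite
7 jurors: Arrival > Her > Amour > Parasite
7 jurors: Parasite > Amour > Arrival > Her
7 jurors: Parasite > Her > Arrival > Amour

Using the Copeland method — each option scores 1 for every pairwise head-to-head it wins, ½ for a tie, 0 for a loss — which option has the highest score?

Arrival: beats Her and Amour; loses to Parasite → score 2.
Her: beats Amour; loses to Arrival and Parasite → score 1.
Amour: loses to Arrival, Her, and Parasite → score 0.
Parasite: beats Arrival, Her, and Amour → score 3.
Parasite has the best pairwise record.

Parasite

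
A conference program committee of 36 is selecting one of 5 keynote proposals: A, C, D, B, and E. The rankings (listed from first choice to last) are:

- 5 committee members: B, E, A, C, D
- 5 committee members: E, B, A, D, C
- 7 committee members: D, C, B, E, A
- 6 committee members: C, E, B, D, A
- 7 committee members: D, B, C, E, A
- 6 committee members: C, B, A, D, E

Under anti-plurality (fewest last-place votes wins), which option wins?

B

Last-place votes: A 20, C 5, D 5, B 0, E 6.
B is ranked last by the fewest voters, so B wins.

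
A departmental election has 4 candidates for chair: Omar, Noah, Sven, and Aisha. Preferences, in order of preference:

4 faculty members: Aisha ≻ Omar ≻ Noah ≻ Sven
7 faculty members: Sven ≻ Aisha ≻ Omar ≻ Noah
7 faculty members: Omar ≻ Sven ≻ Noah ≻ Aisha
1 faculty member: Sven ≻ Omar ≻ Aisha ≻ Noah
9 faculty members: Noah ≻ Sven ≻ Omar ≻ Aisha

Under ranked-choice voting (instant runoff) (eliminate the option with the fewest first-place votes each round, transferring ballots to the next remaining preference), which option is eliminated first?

Round 1: Omar 7, Noah 9, Sven 8, Aisha 4. Eliminate Aisha.

Aisha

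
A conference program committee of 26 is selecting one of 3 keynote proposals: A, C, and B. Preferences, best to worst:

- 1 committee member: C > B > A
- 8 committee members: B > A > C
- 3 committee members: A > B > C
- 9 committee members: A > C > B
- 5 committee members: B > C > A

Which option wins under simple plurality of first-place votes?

First-place votes: A 12, C 1, B 13.
B has the most first-place votes.

B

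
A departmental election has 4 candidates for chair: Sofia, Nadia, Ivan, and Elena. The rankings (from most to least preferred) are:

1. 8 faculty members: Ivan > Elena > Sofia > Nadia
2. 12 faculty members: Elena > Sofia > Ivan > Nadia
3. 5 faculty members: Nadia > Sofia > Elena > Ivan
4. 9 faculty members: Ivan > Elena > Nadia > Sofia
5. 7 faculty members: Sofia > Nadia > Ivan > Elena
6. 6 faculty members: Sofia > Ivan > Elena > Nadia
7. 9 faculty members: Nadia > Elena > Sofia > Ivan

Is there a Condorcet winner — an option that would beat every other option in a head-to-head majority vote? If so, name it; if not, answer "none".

Checking pairwise contests:
Elena beats Sofia 38–18.
Sofia beats Nadia 33–23.
Sofia beats Ivan 39–17.
Ivan beats Elena 30–26.
Every option loses at least one head-to-head, so there is no Condorcet winner.

none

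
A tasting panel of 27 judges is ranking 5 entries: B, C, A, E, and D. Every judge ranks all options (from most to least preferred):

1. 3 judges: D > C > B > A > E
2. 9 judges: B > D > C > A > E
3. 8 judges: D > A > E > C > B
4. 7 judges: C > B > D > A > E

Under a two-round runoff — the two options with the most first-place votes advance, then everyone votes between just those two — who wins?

Round 1 first-place votes: B 9, C 7, A 0, E 0, D 11.
D and B advance.
Runoff: D is preferred to B by 11 voters; B by 16.
B wins the runoff.

B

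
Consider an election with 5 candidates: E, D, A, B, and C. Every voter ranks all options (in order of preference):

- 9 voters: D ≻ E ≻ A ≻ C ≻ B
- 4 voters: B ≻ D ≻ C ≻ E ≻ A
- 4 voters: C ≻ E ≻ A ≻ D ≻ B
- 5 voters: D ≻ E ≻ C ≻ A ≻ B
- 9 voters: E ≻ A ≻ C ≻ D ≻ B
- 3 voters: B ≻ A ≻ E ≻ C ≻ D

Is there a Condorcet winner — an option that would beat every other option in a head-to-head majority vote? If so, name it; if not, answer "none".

D vs E: 18–16 for D.
D vs A: 18–16 for D.
D vs B: 27–7 for D.
D vs C: 18–16 for D.
D beats every other option head-to-head.

D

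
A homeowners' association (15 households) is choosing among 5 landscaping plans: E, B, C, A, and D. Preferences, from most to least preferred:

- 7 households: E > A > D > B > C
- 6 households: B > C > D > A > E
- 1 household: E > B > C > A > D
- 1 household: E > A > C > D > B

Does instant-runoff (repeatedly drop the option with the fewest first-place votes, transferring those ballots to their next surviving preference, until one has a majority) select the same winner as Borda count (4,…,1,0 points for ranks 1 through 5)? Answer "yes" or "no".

Instant-runoff — R1 E 9, B 6, C 0, A 0, D 0 (E winner). Winner: E.
Borda — scores: E 36, B 34, C 22, A 31, D 27. Winner: E.
The two methods agree.

yes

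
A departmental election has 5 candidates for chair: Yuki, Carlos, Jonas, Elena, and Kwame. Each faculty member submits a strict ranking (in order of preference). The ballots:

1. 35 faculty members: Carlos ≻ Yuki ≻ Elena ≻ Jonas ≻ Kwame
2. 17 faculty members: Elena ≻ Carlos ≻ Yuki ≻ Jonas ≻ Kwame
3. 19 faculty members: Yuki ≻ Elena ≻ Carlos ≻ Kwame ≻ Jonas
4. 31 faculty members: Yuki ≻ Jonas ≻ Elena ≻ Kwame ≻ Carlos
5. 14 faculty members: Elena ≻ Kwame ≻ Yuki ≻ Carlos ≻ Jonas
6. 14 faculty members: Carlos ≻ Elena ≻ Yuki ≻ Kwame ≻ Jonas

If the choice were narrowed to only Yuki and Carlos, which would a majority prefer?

Carlos

Voters preferring Yuki to Carlos: 64; preferring Carlos to Yuki: 66.
Carlos wins the head-to-head.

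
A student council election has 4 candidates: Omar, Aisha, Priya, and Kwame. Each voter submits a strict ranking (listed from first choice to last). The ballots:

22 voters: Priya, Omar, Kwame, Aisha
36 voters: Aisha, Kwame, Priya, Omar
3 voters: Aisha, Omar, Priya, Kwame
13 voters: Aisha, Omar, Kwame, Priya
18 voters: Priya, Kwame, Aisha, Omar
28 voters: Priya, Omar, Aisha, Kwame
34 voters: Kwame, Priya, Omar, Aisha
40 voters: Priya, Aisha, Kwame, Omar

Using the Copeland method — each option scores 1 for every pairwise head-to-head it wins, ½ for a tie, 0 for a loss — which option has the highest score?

Omar: loses to Aisha, Priya, and Kwame → score 0.
Aisha: beats Omar and Kwame; loses to Priya → score 2.
Priya: beats Omar, Aisha, and Kwame → score 3.
Kwame: beats Omar; loses to Aisha and Priya → score 1.
Priya has the best pairwise record.

Priya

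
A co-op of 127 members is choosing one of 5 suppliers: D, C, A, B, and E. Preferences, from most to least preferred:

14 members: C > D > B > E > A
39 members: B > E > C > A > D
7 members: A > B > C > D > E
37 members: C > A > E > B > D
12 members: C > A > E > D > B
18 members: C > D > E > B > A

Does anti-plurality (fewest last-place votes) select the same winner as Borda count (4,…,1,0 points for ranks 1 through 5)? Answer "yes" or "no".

yes

Anti-plurality — last-place votes: D 76, C 0, A 32, B 12, E 7. Winner: C.
Borda — scores: D 115, C 416, A 214, B 260, E 265. Winner: C.
The two methods agree.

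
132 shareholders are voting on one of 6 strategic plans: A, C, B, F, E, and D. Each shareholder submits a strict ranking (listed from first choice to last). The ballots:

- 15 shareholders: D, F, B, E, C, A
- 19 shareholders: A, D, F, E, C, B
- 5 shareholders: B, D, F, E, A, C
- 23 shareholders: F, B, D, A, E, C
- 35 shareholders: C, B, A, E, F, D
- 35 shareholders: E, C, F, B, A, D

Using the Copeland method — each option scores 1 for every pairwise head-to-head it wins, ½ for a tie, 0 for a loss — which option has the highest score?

A: beats E and D; loses to C, B, and F → score 2.
C: beats A, B, F, and D; loses to E → score 4.
B: beats A, E, and D; loses to C and F → score 3.
F: beats A, B, and D; loses to C and E → score 3.
E: beats C, F, and D; loses to A and B → score 3.
D: loses to A, C, B, F, and E → score 0.
C has the best pairwise record.

C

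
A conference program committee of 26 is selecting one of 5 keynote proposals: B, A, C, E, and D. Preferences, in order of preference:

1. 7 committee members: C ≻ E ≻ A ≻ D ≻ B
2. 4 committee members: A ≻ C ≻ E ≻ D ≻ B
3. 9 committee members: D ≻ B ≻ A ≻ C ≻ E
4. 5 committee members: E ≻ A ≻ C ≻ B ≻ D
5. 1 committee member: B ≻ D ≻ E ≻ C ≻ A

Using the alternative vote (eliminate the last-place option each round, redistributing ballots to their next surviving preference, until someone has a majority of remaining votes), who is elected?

Round 1: B 1, A 4, C 7, E 5, D 9. Eliminate B.
Round 2: A 4, C 7, E 5, D 10. Eliminate A.
Round 3: C 11, E 5, D 10. Eliminate E.
Round 4: C 16, D 10. C has a majority.

C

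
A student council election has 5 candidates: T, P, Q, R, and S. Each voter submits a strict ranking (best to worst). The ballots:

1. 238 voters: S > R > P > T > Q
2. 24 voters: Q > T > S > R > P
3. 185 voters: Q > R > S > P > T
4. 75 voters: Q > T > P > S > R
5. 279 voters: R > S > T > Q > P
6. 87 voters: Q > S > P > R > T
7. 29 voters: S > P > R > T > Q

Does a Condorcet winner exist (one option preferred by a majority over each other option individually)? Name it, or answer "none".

R

R vs T: 818–99 for R.
R vs P: 726–191 for R.
R vs Q: 546–371 for R.
R vs S: 464–453 for R.
R beats every other option head-to-head.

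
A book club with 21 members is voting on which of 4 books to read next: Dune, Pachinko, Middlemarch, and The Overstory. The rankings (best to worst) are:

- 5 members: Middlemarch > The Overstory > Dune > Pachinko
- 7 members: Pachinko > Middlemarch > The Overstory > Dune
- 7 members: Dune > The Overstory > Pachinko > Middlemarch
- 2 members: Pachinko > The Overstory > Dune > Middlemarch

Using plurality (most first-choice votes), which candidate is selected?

First-place votes: Dune 7, Pachinko 9, Middlemarch 5, The Overstory 0.
Pachinko has the most first-place votes.

Pachinko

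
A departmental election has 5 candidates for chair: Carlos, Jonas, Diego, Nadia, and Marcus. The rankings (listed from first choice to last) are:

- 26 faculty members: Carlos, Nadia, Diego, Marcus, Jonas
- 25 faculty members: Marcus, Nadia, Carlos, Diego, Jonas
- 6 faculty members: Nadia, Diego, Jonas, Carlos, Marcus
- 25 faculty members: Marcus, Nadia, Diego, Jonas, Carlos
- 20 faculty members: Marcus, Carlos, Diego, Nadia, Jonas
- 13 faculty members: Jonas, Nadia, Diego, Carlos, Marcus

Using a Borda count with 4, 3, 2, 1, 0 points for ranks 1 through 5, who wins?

Nadia

Carlos: 26·4 + 25·2 + 6·1 + 25·0 + 20·3 + 13·1 = 233
Jonas: 26·0 + 25·0 + 6·2 + 25·1 + 20·0 + 13·4 = 89
Diego: 26·2 + 25·1 + 6·3 + 25·2 + 20·2 + 13·2 = 211
Nadia: 26·3 + 25·3 + 6·4 + 25·3 + 20·1 + 13·3 = 311
Marcus: 26·1 + 25·4 + 6·0 + 25·4 + 20·4 + 13·0 = 306
Nadia has the highest Borda score (311).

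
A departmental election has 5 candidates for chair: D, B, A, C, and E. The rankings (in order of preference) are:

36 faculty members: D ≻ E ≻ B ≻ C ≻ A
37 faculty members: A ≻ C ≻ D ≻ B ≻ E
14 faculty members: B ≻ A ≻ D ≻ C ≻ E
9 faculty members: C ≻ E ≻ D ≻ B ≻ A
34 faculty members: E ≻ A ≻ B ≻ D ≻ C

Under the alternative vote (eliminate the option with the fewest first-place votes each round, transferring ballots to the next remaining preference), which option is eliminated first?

C

Round 1: D 36, B 14, A 37, C 9, E 34. Eliminate C.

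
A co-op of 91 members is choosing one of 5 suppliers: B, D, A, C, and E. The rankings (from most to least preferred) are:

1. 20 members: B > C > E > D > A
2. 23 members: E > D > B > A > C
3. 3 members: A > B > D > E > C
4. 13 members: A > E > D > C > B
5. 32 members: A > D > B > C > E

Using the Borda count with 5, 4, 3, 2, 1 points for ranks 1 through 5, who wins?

D

B: 20·5 + 23·3 + 3·4 + 13·1 + 32·3 = 290
D: 20·2 + 23·4 + 3·3 + 13·3 + 32·4 = 308
A: 20·1 + 23·2 + 3·5 + 13·5 + 32·5 = 306
C: 20·4 + 23·1 + 3·1 + 13·2 + 32·2 = 196
E: 20·3 + 23·5 + 3·2 + 13·4 + 32·1 = 265
D has the highest Borda score (308).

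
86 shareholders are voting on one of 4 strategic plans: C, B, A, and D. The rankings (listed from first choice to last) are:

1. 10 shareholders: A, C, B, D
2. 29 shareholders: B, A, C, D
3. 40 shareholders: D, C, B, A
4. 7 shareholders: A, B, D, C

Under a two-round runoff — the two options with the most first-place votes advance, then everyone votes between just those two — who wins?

B

Round 1 first-place votes: C 0, B 29, A 17, D 40.
D and B advance.
Runoff: D is preferred to B by 40 voters; B by 46.
B wins the runoff.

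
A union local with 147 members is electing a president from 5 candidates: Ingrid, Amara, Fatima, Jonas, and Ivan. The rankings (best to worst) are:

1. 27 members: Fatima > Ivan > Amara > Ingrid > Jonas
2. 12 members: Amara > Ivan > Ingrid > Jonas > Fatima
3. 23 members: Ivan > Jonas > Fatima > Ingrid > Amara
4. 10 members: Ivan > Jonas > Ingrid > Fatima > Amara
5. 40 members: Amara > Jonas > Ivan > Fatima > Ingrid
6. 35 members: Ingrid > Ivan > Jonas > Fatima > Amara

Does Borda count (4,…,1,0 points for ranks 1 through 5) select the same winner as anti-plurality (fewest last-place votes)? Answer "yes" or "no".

Borda — scores: Ingrid 234, Amara 262, Fatima 239, Jonas 301, Ivan 434. Winner: Ivan.
Anti-plurality — last-place votes: Ingrid 40, Amara 68, Fatima 12, Jonas 27, Ivan 0. Winner: Ivan.
The two methods agree.

yes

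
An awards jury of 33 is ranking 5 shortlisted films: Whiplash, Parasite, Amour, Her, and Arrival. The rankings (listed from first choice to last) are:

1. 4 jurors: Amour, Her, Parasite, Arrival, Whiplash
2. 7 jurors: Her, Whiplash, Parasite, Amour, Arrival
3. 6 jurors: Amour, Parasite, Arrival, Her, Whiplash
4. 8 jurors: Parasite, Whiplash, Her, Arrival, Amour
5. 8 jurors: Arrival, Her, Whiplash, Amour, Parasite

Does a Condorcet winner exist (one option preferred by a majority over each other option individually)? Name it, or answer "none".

Her vs Whiplash: 25–8 for Her.
Her vs Parasite: 19–14 for Her.
Her vs Amour: 23–10 for Her.
Her vs Arrival: 19–14 for Her.
Her beats every other option head-to-head.

Her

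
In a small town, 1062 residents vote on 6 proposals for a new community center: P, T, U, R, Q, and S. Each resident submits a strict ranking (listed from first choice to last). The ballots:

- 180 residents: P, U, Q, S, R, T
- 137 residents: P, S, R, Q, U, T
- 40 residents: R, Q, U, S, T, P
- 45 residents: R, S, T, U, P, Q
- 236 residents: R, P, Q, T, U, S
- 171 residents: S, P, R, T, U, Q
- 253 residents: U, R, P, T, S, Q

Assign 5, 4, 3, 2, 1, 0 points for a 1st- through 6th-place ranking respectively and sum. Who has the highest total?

P

P: 180·5 + 137·5 + 40·0 + 45·1 + 236·4 + 171·4 + 253·3 = 4017
T: 180·0 + 137·0 + 40·1 + 45·3 + 236·2 + 171·2 + 253·2 = 1495
U: 180·4 + 137·1 + 40·3 + 45·2 + 236·1 + 171·1 + 253·5 = 2739
R: 180·1 + 137·3 + 40·5 + 45·5 + 236·5 + 171·3 + 253·4 = 3721
Q: 180·3 + 137·2 + 40·4 + 45·0 + 236·3 + 171·0 + 253·0 = 1682
S: 180·2 + 137·4 + 40·2 + 45·4 + 236·0 + 171·5 + 253·1 = 2276
P has the highest Borda score (4017).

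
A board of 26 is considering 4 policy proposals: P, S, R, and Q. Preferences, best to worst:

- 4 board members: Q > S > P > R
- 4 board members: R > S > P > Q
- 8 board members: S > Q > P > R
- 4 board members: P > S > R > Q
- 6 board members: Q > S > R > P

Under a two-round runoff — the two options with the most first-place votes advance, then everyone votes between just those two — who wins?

Round 1 first-place votes: P 4, S 8, R 4, Q 10.
Q and S advance.
Runoff: Q is preferred to S by 10 voters; S by 16.
S wins the runoff.

S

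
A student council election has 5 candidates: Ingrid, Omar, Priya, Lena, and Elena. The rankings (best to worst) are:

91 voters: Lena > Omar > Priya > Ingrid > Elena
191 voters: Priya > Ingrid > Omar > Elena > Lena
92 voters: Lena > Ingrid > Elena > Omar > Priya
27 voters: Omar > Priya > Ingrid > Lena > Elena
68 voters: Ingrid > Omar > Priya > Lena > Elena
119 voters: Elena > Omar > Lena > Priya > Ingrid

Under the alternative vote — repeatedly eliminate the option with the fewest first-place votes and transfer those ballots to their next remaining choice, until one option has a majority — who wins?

Round 1: Ingrid 68, Omar 27, Priya 191, Lena 183, Elena 119. Eliminate Omar.
Round 2: Ingrid 68, Priya 218, Lena 183, Elena 119. Eliminate Ingrid.
Round 3: Priya 286, Lena 183, Elena 119. Eliminate Elena.
Round 4: Priya 286, Lena 302. Lena has a majority.

Lena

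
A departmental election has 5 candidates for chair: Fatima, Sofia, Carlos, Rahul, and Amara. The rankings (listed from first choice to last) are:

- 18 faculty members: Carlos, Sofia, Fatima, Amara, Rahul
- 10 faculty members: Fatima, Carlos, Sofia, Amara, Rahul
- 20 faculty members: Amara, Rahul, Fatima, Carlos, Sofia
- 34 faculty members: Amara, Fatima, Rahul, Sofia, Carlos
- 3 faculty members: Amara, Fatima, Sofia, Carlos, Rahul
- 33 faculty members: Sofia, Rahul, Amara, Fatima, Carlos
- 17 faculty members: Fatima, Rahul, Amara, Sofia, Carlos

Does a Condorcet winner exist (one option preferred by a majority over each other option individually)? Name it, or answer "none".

Amara

Amara vs Fatima: 90–45 for Amara.
Amara vs Sofia: 74–61 for Amara.
Amara vs Carlos: 107–28 for Amara.
Amara vs Rahul: 85–50 for Amara.
Amara beats every other option head-to-head.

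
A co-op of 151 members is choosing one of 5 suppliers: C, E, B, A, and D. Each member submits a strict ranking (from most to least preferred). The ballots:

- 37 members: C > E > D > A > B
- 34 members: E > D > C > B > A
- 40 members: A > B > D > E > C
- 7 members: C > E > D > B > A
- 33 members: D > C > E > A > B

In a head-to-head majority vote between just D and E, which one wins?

Voters preferring D to E: 73; preferring E to D: 78.
E wins the head-to-head.

E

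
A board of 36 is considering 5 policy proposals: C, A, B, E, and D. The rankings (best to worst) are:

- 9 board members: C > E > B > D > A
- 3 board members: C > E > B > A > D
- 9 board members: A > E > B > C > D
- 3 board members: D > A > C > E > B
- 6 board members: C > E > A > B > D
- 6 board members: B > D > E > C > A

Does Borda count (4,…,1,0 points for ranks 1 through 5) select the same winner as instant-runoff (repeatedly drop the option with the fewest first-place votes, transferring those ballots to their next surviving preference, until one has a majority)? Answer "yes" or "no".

Borda — scores: C 93, A 60, B 72, E 96, D 39. Winner: E.
Instant-runoff — R1 C 18, A 9, B 6, E 0, D 3 (E out); R2 C 18, A 9, B 6, D 3 (D out); R3 C 18, A 12, B 6 (B out); R4 C 24, A 12 (C winner). Winner: C.
The two methods disagree.

no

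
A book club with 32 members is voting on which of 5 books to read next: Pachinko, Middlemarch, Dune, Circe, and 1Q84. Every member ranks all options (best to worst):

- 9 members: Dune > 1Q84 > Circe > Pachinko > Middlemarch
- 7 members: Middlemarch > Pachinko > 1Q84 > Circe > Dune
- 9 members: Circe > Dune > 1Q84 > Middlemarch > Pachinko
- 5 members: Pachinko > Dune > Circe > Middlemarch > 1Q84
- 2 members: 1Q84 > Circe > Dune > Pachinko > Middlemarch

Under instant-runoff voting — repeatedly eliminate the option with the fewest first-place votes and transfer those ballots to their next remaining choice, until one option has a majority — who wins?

Round 1: Pachinko 5, Middlemarch 7, Dune 9, Circe 9, 1Q84 2. Eliminate 1Q84.
Round 2: Pachinko 5, Middlemarch 7, Dune 9, Circe 11. Eliminate Pachinko.
Round 3: Middlemarch 7, Dune 14, Circe 11. Eliminate Middlemarch.
Round 4: Dune 14, Circe 18. Circe has a majority.

Circe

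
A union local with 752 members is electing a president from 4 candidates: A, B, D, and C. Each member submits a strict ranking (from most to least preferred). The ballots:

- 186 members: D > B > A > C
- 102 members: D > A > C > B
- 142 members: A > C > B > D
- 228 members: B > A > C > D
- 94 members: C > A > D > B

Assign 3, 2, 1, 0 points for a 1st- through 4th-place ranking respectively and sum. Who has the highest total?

A: 186·1 + 102·2 + 142·3 + 228·2 + 94·2 = 1460
B: 186·2 + 102·0 + 142·1 + 228·3 + 94·0 = 1198
D: 186·3 + 102·3 + 142·0 + 228·0 + 94·1 = 958
C: 186·0 + 102·1 + 142·2 + 228·1 + 94·3 = 896
A has the highest Borda score (1460).

A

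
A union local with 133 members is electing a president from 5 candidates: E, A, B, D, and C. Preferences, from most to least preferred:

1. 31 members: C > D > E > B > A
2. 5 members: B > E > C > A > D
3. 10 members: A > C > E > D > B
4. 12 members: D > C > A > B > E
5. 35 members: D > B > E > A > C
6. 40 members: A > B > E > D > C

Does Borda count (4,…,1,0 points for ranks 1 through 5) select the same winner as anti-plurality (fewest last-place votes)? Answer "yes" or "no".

yes

Borda — scores: E 247, A 264, B 288, D 331, C 200. Winner: D.
Anti-plurality — last-place votes: E 12, A 31, B 10, D 5, C 75. Winner: D.
The two methods agree.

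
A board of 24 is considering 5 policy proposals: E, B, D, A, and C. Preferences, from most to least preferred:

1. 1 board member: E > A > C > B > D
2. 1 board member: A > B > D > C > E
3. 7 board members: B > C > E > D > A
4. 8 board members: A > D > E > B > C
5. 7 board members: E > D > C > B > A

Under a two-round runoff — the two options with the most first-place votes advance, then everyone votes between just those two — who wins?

E

Round 1 first-place votes: E 8, B 7, D 0, A 9, C 0.
A and E advance.
Runoff: A is preferred to E by 9 voters; E by 15.
E wins the runoff.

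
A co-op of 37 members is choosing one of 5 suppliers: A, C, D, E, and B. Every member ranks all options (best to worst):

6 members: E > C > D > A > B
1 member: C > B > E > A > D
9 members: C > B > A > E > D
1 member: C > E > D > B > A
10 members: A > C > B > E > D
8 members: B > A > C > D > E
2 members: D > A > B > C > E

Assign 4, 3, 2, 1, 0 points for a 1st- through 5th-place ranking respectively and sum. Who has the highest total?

C

A: 6·1 + 1·1 + 9·2 + 1·0 + 10·4 + 8·3 + 2·3 = 95
C: 6·3 + 1·4 + 9·4 + 1·4 + 10·3 + 8·2 + 2·1 = 110
D: 6·2 + 1·0 + 9·0 + 1·2 + 10·0 + 8·1 + 2·4 = 30
E: 6·4 + 1·2 + 9·1 + 1·3 + 10·1 + 8·0 + 2·0 = 48
B: 6·0 + 1·3 + 9·3 + 1·1 + 10·2 + 8·4 + 2·2 = 87
C has the highest Borda score (110).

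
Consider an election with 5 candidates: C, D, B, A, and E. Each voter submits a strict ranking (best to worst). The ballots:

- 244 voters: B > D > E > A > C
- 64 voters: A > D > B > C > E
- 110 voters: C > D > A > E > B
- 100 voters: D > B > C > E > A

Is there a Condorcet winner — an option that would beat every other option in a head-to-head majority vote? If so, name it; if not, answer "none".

D

D vs C: 408–110 for D.
D vs B: 274–244 for D.
D vs A: 454–64 for D.
D vs E: 518–0 for D.
D beats every other option head-to-head.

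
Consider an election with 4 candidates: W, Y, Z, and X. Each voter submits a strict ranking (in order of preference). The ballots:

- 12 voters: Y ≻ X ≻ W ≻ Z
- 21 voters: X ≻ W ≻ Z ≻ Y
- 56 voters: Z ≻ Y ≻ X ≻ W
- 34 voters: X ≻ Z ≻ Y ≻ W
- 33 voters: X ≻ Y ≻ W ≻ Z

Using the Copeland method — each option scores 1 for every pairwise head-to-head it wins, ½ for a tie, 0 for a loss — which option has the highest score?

X

W: loses to Y, Z, and X → score 0.
Y: beats W; loses to Z and X → score 1.
Z: beats W and Y; loses to X → score 2.
X: beats W, Y, and Z → score 3.
X has the best pairwise record.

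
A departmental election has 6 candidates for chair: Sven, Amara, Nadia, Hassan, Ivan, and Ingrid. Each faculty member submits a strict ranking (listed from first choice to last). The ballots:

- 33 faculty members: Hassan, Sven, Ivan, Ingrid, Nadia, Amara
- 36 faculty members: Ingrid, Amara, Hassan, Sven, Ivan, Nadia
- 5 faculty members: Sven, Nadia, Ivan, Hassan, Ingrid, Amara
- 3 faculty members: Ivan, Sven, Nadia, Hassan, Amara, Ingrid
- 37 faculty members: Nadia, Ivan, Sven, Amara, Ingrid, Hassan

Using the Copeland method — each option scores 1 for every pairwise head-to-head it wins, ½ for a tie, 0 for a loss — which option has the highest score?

Sven: beats Amara, Nadia, Ivan, and Ingrid; loses to Hassan → score 4.
Amara: beats Hassan; loses to Sven, Nadia, Ivan, and Ingrid → score 1.
Nadia: beats Amara; loses to Sven, Hassan, Ivan, and Ingrid → score 1.
Hassan: beats Sven, Nadia, and Ivan; loses to Amara and Ingrid → score 3.
Ivan: beats Amara, Nadia, and Ingrid; loses to Sven and Hassan → score 3.
Ingrid: beats Amara, Nadia, and Hassan; loses to Sven and Ivan → score 3.
Sven has the best pairwise record.

Sven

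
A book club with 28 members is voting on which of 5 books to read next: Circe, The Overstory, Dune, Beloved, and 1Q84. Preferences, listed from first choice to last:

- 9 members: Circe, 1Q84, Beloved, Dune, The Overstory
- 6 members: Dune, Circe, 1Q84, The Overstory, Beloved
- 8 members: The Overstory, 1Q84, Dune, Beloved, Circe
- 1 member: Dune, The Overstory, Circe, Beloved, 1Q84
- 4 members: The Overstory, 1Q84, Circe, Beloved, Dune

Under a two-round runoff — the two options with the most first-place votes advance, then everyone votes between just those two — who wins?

Round 1 first-place votes: Circe 9, The Overstory 12, Dune 7, Beloved 0, 1Q84 0.
The Overstory and Circe advance.
Runoff: The Overstory is preferred to Circe by 13 voters; Circe by 15.
Circe wins the runoff.

Circe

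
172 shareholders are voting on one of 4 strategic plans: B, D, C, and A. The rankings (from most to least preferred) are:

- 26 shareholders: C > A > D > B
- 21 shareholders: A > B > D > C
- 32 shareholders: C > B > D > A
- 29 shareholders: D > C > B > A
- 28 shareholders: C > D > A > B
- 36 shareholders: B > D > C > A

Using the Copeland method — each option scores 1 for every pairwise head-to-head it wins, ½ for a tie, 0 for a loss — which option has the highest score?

B: beats D and A; loses to C → score 2.
D: beats A; ties C; loses to B → score 1.5.
C: beats B and A; ties D → score 2.5.
A: loses to B, D, and C → score 0.
C has the best pairwise record.

C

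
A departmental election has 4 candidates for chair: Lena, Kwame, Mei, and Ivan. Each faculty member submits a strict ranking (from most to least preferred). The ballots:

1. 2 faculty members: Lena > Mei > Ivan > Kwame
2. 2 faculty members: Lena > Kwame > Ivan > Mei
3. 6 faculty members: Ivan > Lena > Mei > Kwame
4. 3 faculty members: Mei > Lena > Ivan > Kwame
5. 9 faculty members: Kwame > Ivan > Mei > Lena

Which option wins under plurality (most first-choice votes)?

Kwame

First-place votes: Lena 4, Kwame 9, Mei 3, Ivan 6.
Kwame has the most first-place votes.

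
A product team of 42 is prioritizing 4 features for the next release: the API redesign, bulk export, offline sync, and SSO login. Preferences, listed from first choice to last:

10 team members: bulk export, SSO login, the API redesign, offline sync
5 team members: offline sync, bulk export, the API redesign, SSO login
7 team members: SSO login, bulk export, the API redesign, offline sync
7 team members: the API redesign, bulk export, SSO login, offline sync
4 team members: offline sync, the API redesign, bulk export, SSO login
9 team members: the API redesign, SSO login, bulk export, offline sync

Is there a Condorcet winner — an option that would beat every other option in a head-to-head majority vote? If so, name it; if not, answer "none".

bulk export

bulk export vs the API redesign: 22–20 for bulk export.
bulk export vs offline sync: 33–9 for bulk export.
bulk export vs SSO login: 26–16 for bulk export.
bulk export beats every other option head-to-head.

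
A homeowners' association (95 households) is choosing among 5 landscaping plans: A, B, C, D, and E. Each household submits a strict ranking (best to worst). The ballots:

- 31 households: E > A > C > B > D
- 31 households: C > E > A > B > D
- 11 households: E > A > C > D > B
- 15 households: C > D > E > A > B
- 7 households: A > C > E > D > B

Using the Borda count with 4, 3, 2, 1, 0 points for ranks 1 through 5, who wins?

E

A: 31·3 + 31·2 + 11·3 + 15·1 + 7·4 = 231
B: 31·1 + 31·1 + 11·0 + 15·0 + 7·0 = 62
C: 31·2 + 31·4 + 11·2 + 15·4 + 7·3 = 289
D: 31·0 + 31·0 + 11·1 + 15·3 + 7·1 = 63
E: 31·4 + 31·3 + 11·4 + 15·2 + 7·2 = 305
E has the highest Borda score (305).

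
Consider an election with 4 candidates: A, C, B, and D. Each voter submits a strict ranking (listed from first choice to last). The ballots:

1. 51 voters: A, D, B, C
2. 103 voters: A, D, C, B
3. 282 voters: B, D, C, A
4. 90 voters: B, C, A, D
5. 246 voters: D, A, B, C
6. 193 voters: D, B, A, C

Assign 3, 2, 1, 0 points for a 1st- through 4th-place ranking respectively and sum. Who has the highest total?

A: 51·3 + 103·3 + 282·0 + 90·1 + 246·2 + 193·1 = 1237
C: 51·0 + 103·1 + 282·1 + 90·2 + 246·0 + 193·0 = 565
B: 51·1 + 103·0 + 282·3 + 90·3 + 246·1 + 193·2 = 1799
D: 51·2 + 103·2 + 282·2 + 90·0 + 246·3 + 193·3 = 2189
D has the highest Borda score (2189).

D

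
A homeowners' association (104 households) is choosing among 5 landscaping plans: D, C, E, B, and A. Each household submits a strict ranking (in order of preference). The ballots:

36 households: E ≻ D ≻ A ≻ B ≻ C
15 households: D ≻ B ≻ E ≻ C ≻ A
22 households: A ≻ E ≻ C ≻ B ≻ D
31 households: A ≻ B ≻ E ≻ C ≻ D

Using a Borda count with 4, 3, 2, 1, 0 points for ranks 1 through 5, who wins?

D: 36·3 + 15·4 + 22·0 + 31·0 = 168
C: 36·0 + 15·1 + 22·2 + 31·1 = 90
E: 36·4 + 15·2 + 22·3 + 31·2 = 302
B: 36·1 + 15·3 + 22·1 + 31·3 = 196
A: 36·2 + 15·0 + 22·4 + 31·4 = 284
E has the highest Borda score (302).

E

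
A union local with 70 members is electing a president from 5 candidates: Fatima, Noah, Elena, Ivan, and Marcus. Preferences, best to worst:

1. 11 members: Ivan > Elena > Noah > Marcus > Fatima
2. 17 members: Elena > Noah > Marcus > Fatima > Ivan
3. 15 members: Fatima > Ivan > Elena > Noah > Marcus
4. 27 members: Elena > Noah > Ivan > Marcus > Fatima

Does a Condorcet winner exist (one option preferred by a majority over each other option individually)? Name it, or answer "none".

Elena vs Fatima: 55–15 for Elena.
Elena vs Noah: 70–0 for Elena.
Elena vs Ivan: 44–26 for Elena.
Elena vs Marcus: 70–0 for Elena.
Elena beats every other option head-to-head.

Elena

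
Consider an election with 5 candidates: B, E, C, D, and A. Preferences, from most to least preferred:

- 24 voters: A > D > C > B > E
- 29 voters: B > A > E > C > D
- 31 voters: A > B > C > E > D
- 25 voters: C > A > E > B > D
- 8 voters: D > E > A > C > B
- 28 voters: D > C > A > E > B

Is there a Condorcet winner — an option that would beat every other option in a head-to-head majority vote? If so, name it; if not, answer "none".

A vs B: 116–29 for A.
A vs E: 137–8 for A.
A vs C: 92–53 for A.
A vs D: 109–36 for A.
A beats every other option head-to-head.

A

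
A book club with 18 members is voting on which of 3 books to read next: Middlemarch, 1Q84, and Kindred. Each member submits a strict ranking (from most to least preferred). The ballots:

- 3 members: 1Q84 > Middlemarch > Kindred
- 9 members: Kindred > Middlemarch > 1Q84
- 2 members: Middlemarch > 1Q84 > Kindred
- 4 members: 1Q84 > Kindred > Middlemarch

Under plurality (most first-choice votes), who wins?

Kindred

First-place votes: Middlemarch 2, 1Q84 7, Kindred 9.
Kindred has the most first-place votes.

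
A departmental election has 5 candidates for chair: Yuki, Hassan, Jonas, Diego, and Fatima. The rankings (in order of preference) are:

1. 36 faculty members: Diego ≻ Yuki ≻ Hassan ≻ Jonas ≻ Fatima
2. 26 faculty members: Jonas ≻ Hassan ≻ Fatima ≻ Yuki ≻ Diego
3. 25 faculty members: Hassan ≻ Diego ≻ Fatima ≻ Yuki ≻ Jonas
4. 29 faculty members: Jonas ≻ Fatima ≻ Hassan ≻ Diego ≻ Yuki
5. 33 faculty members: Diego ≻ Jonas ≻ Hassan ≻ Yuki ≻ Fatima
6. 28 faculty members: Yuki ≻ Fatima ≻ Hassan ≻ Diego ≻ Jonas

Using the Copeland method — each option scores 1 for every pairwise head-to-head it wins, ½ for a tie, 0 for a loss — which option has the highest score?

Yuki: beats Jonas and Fatima; loses to Hassan and Diego → score 2.
Hassan: beats Yuki, Jonas, Diego, and Fatima → score 4.
Jonas: beats Fatima; loses to Yuki, Hassan, and Diego → score 1.
Diego: beats Yuki, Jonas, and Fatima; loses to Hassan → score 3.
Fatima: loses to Yuki, Hassan, Jonas, and Diego → score 0.
Hassan has the best pairwise record.

Hassan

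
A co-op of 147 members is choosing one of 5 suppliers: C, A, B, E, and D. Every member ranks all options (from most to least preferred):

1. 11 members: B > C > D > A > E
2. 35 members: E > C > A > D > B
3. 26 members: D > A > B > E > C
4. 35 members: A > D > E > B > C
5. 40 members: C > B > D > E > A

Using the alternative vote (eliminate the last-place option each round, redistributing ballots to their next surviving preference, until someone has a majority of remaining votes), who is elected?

C

Round 1: C 40, A 35, B 11, E 35, D 26. Eliminate B.
Round 2: C 51, A 35, E 35, D 26. Eliminate D.
Round 3: C 51, A 61, E 35. Eliminate E.
Round 4: C 86, A 61. C has a majority.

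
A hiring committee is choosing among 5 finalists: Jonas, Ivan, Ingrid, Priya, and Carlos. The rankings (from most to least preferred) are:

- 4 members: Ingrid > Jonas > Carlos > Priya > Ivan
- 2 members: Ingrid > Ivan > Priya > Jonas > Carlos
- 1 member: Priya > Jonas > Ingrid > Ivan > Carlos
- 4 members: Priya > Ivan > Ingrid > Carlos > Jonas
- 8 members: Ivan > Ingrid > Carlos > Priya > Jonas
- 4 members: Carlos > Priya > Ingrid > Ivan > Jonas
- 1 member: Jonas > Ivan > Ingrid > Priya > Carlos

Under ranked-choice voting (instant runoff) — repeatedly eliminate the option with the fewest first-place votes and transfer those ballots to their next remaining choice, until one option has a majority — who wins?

Priya

Round 1: Jonas 1, Ivan 8, Ingrid 6, Priya 5, Carlos 4. Eliminate Jonas.
Round 2: Ivan 9, Ingrid 6, Priya 5, Carlos 4. Eliminate Carlos.
Round 3: Ivan 9, Ingrid 6, Priya 9. Eliminate Ingrid.
Round 4: Ivan 11, Priya 13. Priya has a majority.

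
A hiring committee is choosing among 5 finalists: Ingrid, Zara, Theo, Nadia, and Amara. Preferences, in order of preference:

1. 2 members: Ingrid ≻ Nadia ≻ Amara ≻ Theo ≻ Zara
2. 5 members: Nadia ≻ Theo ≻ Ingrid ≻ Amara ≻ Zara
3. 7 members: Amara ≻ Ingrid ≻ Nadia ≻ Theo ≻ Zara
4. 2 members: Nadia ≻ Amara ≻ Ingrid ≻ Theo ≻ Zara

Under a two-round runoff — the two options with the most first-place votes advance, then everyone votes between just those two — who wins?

Round 1 first-place votes: Ingrid 2, Zara 0, Theo 0, Nadia 7, Amara 7.
Amara and Nadia advance.
Runoff: Amara is preferred to Nadia by 7 voters; Nadia by 9.
Nadia wins the runoff.

Nadia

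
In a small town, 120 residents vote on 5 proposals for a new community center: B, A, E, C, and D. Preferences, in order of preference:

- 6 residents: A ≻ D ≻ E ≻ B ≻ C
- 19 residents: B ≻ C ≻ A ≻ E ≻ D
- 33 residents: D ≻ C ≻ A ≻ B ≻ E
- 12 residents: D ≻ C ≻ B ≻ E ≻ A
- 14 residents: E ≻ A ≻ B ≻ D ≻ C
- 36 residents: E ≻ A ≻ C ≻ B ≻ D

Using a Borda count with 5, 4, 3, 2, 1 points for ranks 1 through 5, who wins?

A

B: 6·2 + 19·5 + 33·2 + 12·3 + 14·3 + 36·2 = 323
A: 6·5 + 19·3 + 33·3 + 12·1 + 14·4 + 36·4 = 398
E: 6·3 + 19·2 + 33·1 + 12·2 + 14·5 + 36·5 = 363
C: 6·1 + 19·4 + 33·4 + 12·4 + 14·1 + 36·3 = 384
D: 6·4 + 19·1 + 33·5 + 12·5 + 14·2 + 36·1 = 332
A has the highest Borda score (398).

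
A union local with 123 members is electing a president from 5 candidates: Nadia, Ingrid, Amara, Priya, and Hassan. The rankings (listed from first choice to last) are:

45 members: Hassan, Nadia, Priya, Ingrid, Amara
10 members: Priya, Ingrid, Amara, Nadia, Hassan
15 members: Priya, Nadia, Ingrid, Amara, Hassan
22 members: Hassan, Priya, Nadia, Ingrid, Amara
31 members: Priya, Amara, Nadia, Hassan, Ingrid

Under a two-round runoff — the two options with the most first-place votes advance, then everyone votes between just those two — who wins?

Round 1 first-place votes: Nadia 0, Ingrid 0, Amara 0, Priya 56, Hassan 67.
Hassan and Priya advance.
Runoff: Hassan is preferred to Priya by 67 voters; Priya by 56.
Hassan wins the runoff.

Hassan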